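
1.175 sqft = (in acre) 2.697e-05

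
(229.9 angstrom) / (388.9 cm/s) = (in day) 6.842e-14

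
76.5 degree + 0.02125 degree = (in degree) 76.52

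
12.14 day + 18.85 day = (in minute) 4.463e+04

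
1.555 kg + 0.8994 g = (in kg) 1.556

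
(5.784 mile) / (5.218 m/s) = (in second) 1784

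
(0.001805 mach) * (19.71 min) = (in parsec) 2.355e-14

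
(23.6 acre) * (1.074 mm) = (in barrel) 645.2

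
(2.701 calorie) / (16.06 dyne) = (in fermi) 7.037e+19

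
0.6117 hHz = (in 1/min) 3670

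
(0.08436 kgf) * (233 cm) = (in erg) 1.928e+07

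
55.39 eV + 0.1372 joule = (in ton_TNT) 3.279e-11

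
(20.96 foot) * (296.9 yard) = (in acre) 0.4286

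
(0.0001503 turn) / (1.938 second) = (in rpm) 0.004653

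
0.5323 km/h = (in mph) 0.3308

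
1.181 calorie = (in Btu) 0.004683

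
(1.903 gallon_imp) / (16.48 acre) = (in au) 8.671e-19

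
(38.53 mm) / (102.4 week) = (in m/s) 6.221e-10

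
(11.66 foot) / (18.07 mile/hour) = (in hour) 0.0001222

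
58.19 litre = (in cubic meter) 0.05819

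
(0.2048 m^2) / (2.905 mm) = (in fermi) 7.05e+16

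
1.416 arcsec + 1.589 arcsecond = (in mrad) 0.01457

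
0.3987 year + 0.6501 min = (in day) 145.5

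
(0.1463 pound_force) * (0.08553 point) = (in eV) 1.226e+14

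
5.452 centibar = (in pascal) 5452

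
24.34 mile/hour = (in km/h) 39.17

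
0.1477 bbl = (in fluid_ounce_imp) 826.5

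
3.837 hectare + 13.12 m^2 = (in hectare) 3.838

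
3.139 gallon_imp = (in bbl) 0.08976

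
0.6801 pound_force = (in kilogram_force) 0.3085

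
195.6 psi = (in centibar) 1349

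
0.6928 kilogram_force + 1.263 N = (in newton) 8.057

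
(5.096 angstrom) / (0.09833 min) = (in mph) 1.932e-10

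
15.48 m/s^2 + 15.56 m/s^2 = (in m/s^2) 31.04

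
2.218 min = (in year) 4.22e-06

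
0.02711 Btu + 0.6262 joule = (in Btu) 0.0277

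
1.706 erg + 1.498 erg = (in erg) 3.204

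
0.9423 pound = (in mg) 4.274e+05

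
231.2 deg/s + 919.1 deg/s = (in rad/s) 20.08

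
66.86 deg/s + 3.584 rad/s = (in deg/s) 272.2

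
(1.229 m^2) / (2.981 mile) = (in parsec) 8.302e-21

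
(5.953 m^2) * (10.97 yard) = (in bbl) 375.6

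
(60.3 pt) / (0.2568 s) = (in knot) 0.161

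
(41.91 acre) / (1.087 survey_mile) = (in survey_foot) 318.1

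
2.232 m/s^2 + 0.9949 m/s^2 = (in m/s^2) 3.227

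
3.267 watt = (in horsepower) 0.004381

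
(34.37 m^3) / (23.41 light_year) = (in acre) 3.835e-20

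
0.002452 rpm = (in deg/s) 0.01471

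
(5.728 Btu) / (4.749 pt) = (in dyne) 3.607e+11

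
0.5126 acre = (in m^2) 2074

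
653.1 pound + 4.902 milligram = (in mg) 2.962e+08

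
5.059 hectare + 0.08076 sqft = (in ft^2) 5.445e+05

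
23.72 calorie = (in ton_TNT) 2.372e-08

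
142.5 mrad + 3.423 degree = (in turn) 0.03219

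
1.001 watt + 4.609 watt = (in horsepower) 0.007523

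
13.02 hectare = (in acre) 32.17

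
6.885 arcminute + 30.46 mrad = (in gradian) 2.067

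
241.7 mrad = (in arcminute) 830.9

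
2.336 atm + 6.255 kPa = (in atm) 2.398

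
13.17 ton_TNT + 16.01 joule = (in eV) 3.439e+29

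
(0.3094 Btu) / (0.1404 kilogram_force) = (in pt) 6.721e+05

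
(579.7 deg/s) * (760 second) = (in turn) 1224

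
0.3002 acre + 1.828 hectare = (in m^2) 1.949e+04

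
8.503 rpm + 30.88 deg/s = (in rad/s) 1.429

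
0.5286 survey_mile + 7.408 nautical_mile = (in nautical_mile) 7.867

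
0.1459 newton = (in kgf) 0.01488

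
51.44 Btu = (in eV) 3.387e+23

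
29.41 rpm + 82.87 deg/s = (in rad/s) 4.526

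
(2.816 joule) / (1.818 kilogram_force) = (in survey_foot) 0.5182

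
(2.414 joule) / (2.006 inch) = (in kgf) 4.831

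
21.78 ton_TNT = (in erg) 9.113e+17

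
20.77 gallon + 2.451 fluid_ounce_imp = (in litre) 78.69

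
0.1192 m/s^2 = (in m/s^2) 0.1192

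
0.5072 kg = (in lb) 1.118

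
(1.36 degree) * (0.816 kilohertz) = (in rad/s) 19.37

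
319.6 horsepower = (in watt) 2.383e+05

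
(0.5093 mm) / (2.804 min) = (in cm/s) 0.0003027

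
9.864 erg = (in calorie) 2.358e-07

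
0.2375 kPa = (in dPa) 2375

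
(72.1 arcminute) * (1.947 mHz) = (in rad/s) 4.083e-05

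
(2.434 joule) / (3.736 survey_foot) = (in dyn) 2.137e+05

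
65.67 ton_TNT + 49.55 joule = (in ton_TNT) 65.67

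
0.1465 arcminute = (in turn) 6.782e-06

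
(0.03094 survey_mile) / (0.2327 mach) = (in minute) 0.01047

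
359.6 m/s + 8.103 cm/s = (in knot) 699.2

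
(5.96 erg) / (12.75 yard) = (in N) 5.112e-08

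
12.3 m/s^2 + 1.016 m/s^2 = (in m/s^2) 13.32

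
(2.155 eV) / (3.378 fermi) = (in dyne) 10.22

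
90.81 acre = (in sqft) 3.956e+06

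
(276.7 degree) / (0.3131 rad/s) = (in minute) 0.2571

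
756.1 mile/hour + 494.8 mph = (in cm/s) 5.592e+04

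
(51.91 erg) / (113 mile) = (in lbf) 6.417e-12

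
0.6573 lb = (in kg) 0.2981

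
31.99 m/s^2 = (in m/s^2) 31.99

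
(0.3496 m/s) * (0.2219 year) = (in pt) 6.935e+09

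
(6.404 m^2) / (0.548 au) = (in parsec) 2.532e-27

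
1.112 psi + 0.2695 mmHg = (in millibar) 77.03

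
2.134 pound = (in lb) 2.134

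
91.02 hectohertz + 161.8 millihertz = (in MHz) 0.009102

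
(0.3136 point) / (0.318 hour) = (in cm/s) 9.664e-06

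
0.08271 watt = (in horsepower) 0.0001109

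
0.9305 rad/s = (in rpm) 8.886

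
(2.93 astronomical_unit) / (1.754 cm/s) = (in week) 4.132e+07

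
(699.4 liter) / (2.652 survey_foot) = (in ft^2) 9.313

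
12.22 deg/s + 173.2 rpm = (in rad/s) 18.35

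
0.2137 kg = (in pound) 0.4711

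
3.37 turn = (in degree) 1213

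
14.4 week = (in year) 0.2762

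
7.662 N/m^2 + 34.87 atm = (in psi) 512.4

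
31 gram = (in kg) 0.031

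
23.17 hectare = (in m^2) 2.317e+05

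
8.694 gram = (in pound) 0.01917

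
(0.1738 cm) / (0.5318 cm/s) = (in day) 3.783e-06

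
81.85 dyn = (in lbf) 0.000184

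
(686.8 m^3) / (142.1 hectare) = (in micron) 483.3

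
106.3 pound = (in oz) 1701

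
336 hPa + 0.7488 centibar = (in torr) 257.6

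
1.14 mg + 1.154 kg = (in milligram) 1.154e+06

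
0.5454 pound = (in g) 247.4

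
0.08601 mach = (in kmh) 105.4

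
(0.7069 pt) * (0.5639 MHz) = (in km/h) 506.2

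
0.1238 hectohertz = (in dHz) 123.8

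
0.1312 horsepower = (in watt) 97.84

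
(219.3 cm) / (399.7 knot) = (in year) 3.382e-10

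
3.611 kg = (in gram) 3611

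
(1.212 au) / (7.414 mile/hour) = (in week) 9.045e+04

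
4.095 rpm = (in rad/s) 0.4288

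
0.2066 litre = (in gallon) 0.05458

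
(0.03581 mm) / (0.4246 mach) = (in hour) 6.88e-11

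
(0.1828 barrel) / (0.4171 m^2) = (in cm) 6.968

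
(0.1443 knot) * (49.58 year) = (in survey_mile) 7.212e+04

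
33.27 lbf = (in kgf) 15.09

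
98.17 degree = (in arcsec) 3.534e+05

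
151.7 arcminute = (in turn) 0.007023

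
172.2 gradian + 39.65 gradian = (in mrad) 3328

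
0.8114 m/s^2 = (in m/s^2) 0.8114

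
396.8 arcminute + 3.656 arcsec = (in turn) 0.01837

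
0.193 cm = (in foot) 0.006332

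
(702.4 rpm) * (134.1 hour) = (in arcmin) 1.221e+11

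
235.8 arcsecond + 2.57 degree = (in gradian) 2.928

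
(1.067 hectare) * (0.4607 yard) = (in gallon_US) 1.187e+06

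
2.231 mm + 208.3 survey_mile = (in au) 2.241e-06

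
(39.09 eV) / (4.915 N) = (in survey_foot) 4.181e-18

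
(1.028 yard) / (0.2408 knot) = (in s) 7.588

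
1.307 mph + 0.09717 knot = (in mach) 0.001863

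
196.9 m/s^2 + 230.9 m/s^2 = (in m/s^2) 427.8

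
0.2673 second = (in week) 4.42e-07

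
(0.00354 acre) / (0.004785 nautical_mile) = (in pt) 4582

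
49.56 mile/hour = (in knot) 43.07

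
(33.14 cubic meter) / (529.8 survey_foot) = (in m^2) 0.2052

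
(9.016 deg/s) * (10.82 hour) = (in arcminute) 2.107e+07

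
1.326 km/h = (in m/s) 0.3683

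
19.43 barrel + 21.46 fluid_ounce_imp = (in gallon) 816.2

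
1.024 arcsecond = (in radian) 4.964e-06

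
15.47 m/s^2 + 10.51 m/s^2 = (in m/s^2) 25.98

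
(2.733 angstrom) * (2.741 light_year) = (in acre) 1751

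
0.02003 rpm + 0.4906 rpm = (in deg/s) 3.064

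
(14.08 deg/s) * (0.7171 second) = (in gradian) 11.22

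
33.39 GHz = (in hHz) 3.339e+08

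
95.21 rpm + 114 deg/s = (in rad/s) 11.96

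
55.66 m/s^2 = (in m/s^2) 55.66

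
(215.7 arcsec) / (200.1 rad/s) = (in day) 6.049e-11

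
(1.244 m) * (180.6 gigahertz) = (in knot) 4.367e+11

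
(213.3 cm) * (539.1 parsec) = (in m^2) 3.548e+19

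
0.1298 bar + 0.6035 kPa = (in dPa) 1.358e+05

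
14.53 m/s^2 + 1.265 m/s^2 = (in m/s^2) 15.79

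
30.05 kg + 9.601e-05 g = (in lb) 66.25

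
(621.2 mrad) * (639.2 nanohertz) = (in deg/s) 2.275e-05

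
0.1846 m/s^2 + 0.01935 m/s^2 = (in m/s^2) 0.2039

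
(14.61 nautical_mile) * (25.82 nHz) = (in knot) 0.001358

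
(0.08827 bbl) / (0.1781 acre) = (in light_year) 2.058e-21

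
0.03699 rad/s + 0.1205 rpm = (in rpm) 0.4737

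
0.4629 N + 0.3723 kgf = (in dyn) 4.114e+05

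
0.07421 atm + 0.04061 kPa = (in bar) 0.0756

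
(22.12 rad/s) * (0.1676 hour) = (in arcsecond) 2.753e+09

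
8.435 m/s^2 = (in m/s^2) 8.435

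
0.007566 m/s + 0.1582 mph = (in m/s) 0.07829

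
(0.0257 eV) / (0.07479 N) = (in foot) 1.806e-19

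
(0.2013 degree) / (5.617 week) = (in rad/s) 1.034e-09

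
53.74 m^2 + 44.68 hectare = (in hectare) 44.69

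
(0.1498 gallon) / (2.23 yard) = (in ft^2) 0.002993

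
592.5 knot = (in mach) 0.8952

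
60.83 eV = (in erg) 9.746e-11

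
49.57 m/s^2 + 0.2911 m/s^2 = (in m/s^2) 49.86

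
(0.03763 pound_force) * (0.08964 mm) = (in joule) 1.5e-05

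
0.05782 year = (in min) 3.039e+04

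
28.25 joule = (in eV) 1.763e+20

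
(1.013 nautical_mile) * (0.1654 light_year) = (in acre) 7.254e+14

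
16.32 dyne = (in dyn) 16.32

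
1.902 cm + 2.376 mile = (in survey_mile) 2.376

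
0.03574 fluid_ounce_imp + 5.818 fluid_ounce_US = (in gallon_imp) 0.03807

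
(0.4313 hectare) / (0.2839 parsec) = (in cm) 4.923e-11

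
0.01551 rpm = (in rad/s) 0.001624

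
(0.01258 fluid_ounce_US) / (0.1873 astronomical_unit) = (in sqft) 1.429e-16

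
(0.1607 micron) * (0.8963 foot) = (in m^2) 4.39e-08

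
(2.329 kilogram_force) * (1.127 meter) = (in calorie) 6.152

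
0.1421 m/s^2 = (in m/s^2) 0.1421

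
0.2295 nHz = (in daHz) 2.295e-11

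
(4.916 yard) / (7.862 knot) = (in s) 1.111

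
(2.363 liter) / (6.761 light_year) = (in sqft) 3.976e-19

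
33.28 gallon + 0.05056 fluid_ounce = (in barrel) 0.7924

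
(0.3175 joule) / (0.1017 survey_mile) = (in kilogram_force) 0.0001978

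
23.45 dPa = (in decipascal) 23.45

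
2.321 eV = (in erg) 3.719e-12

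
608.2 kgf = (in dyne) 5.964e+08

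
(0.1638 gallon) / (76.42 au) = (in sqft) 5.838e-16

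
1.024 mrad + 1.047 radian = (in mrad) 1048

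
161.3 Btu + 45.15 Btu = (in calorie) 5.206e+04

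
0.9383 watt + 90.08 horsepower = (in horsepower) 90.08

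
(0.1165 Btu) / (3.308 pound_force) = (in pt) 2.368e+04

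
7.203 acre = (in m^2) 2.915e+04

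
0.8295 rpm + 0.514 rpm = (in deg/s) 8.061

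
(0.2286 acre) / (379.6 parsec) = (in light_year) 8.348e-33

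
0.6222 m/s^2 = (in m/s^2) 0.6222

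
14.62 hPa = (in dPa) 1.462e+04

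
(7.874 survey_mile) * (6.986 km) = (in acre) 2.188e+04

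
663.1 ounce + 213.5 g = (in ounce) 670.6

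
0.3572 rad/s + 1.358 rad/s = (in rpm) 16.38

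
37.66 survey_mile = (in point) 1.718e+08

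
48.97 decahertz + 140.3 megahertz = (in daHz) 1.403e+07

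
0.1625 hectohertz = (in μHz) 1.625e+07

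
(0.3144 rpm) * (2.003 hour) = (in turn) 37.78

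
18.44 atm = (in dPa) 1.868e+07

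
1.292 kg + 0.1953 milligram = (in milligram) 1.292e+06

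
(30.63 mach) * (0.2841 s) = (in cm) 2.963e+05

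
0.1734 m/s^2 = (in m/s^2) 0.1734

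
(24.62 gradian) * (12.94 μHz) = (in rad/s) 5.004e-06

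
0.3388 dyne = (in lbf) 7.617e-07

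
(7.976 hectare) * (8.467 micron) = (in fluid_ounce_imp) 2.377e+04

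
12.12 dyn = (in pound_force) 2.725e-05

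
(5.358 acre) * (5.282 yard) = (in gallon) 2.767e+07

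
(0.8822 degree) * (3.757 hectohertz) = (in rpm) 55.24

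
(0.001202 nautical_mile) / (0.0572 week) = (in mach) 1.89e-07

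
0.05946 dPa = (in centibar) 5.946e-06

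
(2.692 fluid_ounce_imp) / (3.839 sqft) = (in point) 0.6079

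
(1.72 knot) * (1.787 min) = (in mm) 9.487e+04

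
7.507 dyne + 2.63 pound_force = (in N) 11.7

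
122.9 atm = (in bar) 124.5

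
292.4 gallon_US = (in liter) 1107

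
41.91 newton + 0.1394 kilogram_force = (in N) 43.28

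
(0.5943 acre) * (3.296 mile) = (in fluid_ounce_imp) 4.49e+11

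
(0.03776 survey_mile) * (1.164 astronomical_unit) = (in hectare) 1.058e+09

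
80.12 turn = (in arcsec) 1.038e+08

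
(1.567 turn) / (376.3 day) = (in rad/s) 3.028e-07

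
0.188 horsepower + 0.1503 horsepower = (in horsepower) 0.3383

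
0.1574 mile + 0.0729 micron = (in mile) 0.1574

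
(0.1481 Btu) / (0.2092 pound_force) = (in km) 0.1679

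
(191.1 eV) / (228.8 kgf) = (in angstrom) 1.365e-10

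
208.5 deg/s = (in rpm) 34.75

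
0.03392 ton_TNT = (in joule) 1.419e+08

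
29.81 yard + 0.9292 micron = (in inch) 1073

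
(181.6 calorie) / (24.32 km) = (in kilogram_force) 0.003186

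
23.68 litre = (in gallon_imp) 5.209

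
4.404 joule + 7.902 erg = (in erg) 4.404e+07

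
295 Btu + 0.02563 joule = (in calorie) 7.439e+04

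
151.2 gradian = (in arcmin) 8165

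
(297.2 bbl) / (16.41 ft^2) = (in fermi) 3.099e+16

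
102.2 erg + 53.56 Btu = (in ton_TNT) 1.351e-05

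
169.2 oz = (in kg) 4.797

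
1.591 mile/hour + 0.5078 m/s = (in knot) 2.37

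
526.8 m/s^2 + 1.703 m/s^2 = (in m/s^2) 528.5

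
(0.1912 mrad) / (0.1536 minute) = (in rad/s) 2.075e-05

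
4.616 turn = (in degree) 1662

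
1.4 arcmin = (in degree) 0.02333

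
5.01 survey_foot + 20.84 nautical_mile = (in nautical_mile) 20.84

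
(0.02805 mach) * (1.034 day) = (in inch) 3.359e+07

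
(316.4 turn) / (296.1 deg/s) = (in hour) 0.1069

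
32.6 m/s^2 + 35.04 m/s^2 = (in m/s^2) 67.64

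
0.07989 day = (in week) 0.01141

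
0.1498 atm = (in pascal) 1.518e+04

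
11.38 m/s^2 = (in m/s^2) 11.38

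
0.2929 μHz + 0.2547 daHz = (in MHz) 2.547e-06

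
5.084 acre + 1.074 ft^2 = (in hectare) 2.057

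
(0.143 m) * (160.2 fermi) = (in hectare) 2.291e-18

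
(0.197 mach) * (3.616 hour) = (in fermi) 8.732e+20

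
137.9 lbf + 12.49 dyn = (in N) 613.4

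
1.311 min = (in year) 2.494e-06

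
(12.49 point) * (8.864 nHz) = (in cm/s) 3.906e-09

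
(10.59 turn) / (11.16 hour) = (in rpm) 0.01582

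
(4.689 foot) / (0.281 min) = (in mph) 0.1896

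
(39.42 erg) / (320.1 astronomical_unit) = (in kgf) 8.394e-21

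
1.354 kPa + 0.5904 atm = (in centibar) 61.18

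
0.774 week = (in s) 4.681e+05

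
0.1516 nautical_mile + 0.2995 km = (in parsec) 1.881e-14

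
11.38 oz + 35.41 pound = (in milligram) 1.638e+07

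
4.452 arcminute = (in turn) 0.0002061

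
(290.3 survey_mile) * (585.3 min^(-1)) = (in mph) 1.019e+07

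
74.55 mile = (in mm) 1.2e+08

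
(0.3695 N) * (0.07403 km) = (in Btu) 0.02593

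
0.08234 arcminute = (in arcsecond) 4.94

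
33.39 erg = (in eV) 2.084e+13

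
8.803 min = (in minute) 8.803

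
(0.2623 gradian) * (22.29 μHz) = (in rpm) 8.77e-07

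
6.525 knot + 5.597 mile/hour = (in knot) 11.39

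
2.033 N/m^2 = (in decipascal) 20.33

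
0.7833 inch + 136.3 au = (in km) 2.039e+10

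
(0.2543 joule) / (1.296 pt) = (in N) 556.2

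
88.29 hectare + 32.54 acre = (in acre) 250.7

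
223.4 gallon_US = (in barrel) 5.319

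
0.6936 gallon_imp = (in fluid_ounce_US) 106.6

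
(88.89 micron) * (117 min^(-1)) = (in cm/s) 0.01733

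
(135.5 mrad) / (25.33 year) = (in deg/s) 9.719e-09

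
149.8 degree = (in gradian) 166.4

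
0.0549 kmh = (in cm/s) 1.525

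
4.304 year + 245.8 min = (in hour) 3.771e+04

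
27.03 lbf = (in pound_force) 27.03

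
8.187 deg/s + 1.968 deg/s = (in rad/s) 0.1772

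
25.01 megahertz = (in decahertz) 2.501e+06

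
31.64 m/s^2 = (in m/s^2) 31.64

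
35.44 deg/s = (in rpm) 5.907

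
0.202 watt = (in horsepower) 0.0002709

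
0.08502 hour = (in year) 9.705e-06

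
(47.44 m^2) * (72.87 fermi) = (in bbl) 2.174e-11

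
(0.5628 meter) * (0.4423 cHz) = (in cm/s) 0.2489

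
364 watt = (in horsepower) 0.4881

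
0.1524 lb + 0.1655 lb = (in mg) 1.442e+05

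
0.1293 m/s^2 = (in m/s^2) 0.1293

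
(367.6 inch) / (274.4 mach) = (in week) 1.652e-10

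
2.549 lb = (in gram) 1156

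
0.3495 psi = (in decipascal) 2.41e+04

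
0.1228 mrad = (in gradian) 0.007818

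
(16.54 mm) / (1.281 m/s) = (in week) 2.135e-08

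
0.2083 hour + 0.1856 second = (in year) 2.378e-05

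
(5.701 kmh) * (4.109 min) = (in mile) 0.2426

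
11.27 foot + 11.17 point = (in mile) 0.002137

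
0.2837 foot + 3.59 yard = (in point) 9550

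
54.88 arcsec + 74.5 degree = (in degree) 74.52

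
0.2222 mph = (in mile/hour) 0.2222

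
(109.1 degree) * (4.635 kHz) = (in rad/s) 8826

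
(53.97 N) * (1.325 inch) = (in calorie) 0.4341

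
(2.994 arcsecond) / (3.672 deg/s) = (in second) 0.0002265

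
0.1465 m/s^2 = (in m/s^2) 0.1465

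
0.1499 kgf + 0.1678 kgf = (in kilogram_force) 0.3177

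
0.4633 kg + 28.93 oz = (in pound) 2.83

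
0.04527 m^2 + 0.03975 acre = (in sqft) 1732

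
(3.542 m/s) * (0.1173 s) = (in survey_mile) 0.0002582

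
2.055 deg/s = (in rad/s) 0.03587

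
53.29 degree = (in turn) 0.148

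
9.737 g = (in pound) 0.02147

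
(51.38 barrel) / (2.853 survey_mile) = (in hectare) 1.779e-07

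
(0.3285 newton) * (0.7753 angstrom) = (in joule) 2.547e-11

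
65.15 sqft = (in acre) 0.001496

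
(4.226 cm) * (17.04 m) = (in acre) 0.0001779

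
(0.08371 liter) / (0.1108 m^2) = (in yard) 0.0008262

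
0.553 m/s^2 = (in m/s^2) 0.553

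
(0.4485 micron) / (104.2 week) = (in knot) 1.383e-14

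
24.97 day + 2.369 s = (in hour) 599.3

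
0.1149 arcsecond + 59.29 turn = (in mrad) 3.725e+05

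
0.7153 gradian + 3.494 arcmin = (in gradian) 0.78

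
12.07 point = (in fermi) 4.258e+12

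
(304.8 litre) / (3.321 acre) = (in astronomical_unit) 1.516e-16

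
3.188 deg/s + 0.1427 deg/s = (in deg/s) 3.331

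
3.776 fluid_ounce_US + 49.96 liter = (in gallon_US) 13.23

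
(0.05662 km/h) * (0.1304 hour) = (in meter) 7.383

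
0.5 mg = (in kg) 5e-07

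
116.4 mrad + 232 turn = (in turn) 232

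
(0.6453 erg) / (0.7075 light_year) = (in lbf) 2.167e-24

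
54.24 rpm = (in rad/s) 5.68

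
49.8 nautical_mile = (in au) 6.165e-07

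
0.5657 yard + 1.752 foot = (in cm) 105.1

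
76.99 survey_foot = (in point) 6.652e+04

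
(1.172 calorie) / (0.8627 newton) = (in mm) 5684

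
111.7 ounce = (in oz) 111.7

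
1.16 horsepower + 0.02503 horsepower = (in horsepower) 1.185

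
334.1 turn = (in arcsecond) 4.33e+08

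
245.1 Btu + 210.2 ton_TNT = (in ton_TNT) 210.2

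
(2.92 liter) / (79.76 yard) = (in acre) 9.893e-09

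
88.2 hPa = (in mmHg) 66.16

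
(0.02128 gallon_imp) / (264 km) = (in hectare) 3.664e-14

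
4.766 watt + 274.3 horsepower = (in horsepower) 274.3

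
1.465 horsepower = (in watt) 1092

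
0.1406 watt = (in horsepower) 0.0001885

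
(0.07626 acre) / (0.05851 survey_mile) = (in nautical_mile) 0.00177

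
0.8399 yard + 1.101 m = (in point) 5298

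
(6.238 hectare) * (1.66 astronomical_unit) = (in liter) 1.549e+19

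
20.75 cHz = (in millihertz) 207.5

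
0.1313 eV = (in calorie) 5.028e-21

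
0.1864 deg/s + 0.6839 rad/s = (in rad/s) 0.6872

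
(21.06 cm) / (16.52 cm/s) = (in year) 4.042e-08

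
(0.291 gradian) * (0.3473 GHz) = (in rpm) 1.516e+07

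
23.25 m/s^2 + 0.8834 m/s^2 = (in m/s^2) 24.13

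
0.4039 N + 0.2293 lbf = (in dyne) 1.424e+05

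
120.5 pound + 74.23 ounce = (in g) 5.676e+04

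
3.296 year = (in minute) 1.732e+06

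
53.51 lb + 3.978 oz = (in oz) 860.1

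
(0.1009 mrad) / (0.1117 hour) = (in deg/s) 1.438e-05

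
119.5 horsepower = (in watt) 8.911e+04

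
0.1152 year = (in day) 42.05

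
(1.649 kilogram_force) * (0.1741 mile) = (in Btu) 4.295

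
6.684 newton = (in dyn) 6.684e+05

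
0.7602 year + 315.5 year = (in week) 1.649e+04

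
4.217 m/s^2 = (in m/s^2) 4.217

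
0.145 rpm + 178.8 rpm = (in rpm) 178.9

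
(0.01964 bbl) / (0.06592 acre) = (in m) 1.17e-05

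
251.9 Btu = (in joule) 2.658e+05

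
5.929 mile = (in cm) 9.542e+05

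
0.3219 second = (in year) 1.021e-08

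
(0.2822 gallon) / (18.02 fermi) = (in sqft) 6.381e+11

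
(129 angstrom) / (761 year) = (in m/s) 5.375e-19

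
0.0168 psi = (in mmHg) 0.8688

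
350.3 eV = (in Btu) 5.32e-20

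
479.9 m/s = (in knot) 932.9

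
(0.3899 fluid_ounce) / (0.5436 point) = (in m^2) 0.06013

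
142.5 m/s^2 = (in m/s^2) 142.5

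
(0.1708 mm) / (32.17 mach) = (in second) 1.559e-08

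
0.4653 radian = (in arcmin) 1600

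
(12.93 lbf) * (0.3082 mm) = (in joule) 0.01773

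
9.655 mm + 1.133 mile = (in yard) 1994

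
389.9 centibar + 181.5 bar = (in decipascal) 1.854e+08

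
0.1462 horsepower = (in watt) 109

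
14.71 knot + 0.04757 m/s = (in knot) 14.8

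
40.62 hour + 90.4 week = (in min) 9.137e+05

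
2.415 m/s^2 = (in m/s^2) 2.415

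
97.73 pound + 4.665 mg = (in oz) 1564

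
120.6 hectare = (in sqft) 1.298e+07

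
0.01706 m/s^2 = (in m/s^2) 0.01706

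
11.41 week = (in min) 1.15e+05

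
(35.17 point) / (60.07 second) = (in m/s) 0.0002065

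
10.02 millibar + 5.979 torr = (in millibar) 17.99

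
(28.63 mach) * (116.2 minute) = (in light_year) 7.184e-09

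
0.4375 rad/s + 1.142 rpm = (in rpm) 5.32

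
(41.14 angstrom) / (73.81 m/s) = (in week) 9.216e-17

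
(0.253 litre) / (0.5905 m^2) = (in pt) 1.215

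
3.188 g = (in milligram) 3188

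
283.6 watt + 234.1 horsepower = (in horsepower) 234.5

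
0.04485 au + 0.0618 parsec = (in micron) 1.907e+21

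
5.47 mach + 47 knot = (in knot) 3667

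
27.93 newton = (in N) 27.93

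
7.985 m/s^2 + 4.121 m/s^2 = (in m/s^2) 12.11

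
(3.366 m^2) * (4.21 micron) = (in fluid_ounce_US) 0.4792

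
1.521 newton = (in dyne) 1.521e+05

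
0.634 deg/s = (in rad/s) 0.01107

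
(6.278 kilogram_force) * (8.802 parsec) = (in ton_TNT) 3.997e+09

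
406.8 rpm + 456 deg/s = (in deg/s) 2897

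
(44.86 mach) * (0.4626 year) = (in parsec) 7.222e-06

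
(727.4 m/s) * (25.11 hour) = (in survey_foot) 2.157e+08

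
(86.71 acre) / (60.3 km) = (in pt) 1.65e+04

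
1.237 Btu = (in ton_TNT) 3.119e-07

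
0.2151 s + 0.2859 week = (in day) 2.001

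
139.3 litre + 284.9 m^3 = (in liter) 2.85e+05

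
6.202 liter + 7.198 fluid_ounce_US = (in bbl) 0.04035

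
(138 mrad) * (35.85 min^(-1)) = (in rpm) 0.7874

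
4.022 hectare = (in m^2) 4.022e+04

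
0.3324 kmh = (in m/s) 0.09233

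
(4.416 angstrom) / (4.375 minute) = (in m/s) 1.682e-12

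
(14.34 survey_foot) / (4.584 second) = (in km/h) 3.433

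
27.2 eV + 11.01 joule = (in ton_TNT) 2.631e-09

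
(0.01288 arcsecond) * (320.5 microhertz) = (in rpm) 1.911e-10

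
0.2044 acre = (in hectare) 0.08272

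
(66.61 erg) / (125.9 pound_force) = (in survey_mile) 7.391e-12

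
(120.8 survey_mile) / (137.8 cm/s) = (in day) 1.633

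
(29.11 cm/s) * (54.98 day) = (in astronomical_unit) 9.243e-06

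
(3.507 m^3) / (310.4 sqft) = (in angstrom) 1.216e+09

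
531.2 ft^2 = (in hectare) 0.004935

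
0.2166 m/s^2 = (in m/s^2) 0.2166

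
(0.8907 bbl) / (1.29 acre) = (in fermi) 2.713e+10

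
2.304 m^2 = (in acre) 0.0005693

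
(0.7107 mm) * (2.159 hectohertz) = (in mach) 0.0004506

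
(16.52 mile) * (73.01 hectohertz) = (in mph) 4.342e+08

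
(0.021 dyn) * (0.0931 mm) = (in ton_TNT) 4.673e-21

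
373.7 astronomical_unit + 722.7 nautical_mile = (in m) 5.59e+13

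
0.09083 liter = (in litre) 0.09083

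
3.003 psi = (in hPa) 207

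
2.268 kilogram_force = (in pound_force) 5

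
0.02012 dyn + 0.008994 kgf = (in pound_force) 0.01983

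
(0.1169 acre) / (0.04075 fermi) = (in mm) 1.161e+22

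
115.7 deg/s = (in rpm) 19.28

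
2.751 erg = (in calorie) 6.575e-08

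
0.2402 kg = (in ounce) 8.473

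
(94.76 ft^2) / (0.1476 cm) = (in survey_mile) 3.706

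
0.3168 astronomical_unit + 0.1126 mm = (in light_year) 5.009e-06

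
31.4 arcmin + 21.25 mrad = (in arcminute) 104.5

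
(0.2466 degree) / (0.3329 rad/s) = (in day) 1.496e-07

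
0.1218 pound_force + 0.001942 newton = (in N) 0.5437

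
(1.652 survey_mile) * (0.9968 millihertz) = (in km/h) 9.54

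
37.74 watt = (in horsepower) 0.05061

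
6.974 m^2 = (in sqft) 75.07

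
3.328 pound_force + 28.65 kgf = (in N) 295.8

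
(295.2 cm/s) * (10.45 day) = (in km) 2665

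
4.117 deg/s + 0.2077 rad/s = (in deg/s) 16.02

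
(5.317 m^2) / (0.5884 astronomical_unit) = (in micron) 6.04e-05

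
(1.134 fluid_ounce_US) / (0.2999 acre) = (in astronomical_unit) 1.847e-19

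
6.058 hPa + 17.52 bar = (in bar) 17.53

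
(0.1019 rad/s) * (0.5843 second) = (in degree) 3.411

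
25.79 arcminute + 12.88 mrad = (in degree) 1.168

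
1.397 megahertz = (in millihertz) 1.397e+09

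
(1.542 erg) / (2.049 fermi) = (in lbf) 1.692e+07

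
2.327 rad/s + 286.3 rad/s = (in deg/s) 1.654e+04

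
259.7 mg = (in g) 0.2597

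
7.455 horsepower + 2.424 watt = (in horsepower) 7.458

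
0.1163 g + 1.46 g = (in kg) 0.001576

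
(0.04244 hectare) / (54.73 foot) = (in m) 25.44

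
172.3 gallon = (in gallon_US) 172.3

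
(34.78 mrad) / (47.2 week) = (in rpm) 1.163e-08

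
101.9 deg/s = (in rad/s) 1.778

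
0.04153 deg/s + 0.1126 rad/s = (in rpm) 1.082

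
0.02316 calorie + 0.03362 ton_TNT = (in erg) 1.407e+15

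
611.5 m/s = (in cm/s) 6.115e+04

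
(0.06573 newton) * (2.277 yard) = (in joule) 0.1369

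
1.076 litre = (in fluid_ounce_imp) 37.87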